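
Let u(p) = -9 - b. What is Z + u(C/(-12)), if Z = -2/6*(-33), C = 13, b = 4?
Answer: -2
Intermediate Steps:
u(p) = -13 (u(p) = -9 - 1*4 = -9 - 4 = -13)
Z = 11 (Z = -2*⅙*(-33) = -⅓*(-33) = 11)
Z + u(C/(-12)) = 11 - 13 = -2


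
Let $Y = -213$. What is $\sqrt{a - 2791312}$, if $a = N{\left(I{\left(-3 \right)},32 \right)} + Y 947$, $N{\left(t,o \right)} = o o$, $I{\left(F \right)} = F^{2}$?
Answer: $i \sqrt{2991999} \approx 1729.7 i$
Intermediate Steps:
$N{\left(t,o \right)} = o^{2}$
$a = -200687$ ($a = 32^{2} - 201711 = 1024 - 201711 = -200687$)
$\sqrt{a - 2791312} = \sqrt{-200687 - 2791312} = \sqrt{-2991999} = i \sqrt{2991999}$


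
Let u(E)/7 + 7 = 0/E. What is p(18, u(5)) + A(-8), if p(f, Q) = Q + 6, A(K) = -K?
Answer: -35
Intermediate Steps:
u(E) = -49 (u(E) = -49 + 7*(0/E) = -49 + 7*0 = -49 + 0 = -49)
p(f, Q) = 6 + Q
p(18, u(5)) + A(-8) = (6 - 49) - 1*(-8) = -43 + 8 = -35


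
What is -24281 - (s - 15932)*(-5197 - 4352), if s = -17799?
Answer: -322121600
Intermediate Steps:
-24281 - (s - 15932)*(-5197 - 4352) = -24281 - (-17799 - 15932)*(-5197 - 4352) = -24281 - (-33731)*(-9549) = -24281 - 1*322097319 = -24281 - 322097319 = -322121600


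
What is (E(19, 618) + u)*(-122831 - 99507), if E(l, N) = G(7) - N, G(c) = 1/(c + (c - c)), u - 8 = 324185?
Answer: -503601350788/7 ≈ -7.1943e+10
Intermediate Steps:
u = 324193 (u = 8 + 324185 = 324193)
G(c) = 1/c (G(c) = 1/(c + 0) = 1/c)
E(l, N) = ⅐ - N (E(l, N) = 1/7 - N = ⅐ - N)
(E(19, 618) + u)*(-122831 - 99507) = ((⅐ - 1*618) + 324193)*(-122831 - 99507) = ((⅐ - 618) + 324193)*(-222338) = (-4325/7 + 324193)*(-222338) = (2265026/7)*(-222338) = -503601350788/7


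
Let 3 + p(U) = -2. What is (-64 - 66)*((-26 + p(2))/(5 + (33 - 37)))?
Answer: 4030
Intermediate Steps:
p(U) = -5 (p(U) = -3 - 2 = -5)
(-64 - 66)*((-26 + p(2))/(5 + (33 - 37))) = (-64 - 66)*((-26 - 5)/(5 + (33 - 37))) = -(-4030)/(5 - 4) = -(-4030)/1 = -(-4030) = -130*(-31) = 4030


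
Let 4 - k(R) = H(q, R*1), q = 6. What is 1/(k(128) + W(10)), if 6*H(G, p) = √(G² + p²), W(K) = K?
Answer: -126/2341 - 3*√4105/2341 ≈ -0.13593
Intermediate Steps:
H(G, p) = √(G² + p²)/6
k(R) = 4 - √(36 + R²)/6 (k(R) = 4 - √(6² + (R*1)²)/6 = 4 - √(36 + R²)/6)
1/(k(128) + W(10)) = 1/((4 - √(36 + 128²)/6) + 10) = 1/((4 - √(36 + 16384)/6) + 10) = 1/((4 - √4105/3) + 10) = 1/(14 - √4105/3)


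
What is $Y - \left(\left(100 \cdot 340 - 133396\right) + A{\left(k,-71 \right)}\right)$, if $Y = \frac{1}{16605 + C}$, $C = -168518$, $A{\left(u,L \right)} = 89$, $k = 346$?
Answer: $\frac{15086024290}{151913} \approx 99307.0$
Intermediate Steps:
$Y = - \frac{1}{151913}$ ($Y = \frac{1}{16605 - 168518} = \frac{1}{-151913} = - \frac{1}{151913} \approx -6.5827 \cdot 10^{-6}$)
$Y - \left(\left(100 \cdot 340 - 133396\right) + A{\left(k,-71 \right)}\right) = - \frac{1}{151913} - \left(\left(100 \cdot 340 - 133396\right) + 89\right) = - \frac{1}{151913} - \left(\left(34000 - 133396\right) + 89\right) = - \frac{1}{151913} - \left(-99396 + 89\right) = - \frac{1}{151913} - -99307 = - \frac{1}{151913} + 99307 = \frac{15086024290}{151913}$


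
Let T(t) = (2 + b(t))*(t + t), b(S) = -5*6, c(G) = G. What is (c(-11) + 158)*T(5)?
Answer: -41160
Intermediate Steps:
b(S) = -30
T(t) = -56*t (T(t) = (2 - 30)*(t + t) = -56*t)
(c(-11) + 158)*T(5) = (-11 + 158)*(-56*5) = 147*(-280) = -41160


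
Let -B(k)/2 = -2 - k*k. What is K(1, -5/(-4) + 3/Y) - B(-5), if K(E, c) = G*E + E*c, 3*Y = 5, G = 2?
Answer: -979/20 ≈ -48.950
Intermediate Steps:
Y = 5/3 (Y = (1/3)*5 = 5/3 ≈ 1.6667)
B(k) = 4 + 2*k**2 (B(k) = -2*(-2 - k*k) = -2*(-2 - k**2) = 4 + 2*k**2)
K(E, c) = 2*E + E*c
K(1, -5/(-4) + 3/Y) - B(-5) = 1*(2 + (-5/(-4) + 3/(5/3))) - (4 + 2*(-5)**2) = 1*(2 + (-5*(-1/4) + 3*(3/5))) - (4 + 2*25) = 1*(2 + (5/4 + 9/5)) - (4 + 50) = 1*(2 + 61/20) - 1*54 = 1*(101/20) - 54 = 101/20 - 54 = -979/20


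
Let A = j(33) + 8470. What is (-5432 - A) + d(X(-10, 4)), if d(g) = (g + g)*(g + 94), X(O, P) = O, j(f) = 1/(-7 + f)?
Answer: -405133/26 ≈ -15582.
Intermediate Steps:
A = 220221/26 (A = 1/(-7 + 33) + 8470 = 1/26 + 8470 = 220221/26 ≈ 8470.0)
d(g) = 2*g*(94 + g) (d(g) = (2*g)*(94 + g) = 2*g*(94 + g))
(-5432 - A) + d(X(-10, 4)) = (-5432 - 1*220221/26) + 2*(-10)*(94 - 10) = (-5432 - 220221/26) + 2*(-10)*84 = -361453/26 - 1680 = -405133/26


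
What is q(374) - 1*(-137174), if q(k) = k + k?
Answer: 137922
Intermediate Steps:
q(k) = 2*k
q(374) - 1*(-137174) = 2*374 - 1*(-137174) = 748 + 137174 = 137922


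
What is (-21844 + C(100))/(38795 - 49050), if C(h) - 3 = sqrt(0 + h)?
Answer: 21831/10255 ≈ 2.1288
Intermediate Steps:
C(h) = 3 + sqrt(h) (C(h) = 3 + sqrt(0 + h) = 3 + sqrt(h))
(-21844 + C(100))/(38795 - 49050) = (-21844 + (3 + sqrt(100)))/(38795 - 49050) = (-21844 + (3 + 10))/(-10255) = (-21844 + 13)*(-1/10255) = -21831*(-1/10255) = 21831/10255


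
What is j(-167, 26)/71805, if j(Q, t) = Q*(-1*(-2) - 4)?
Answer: 334/71805 ≈ 0.0046515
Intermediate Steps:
j(Q, t) = -2*Q (j(Q, t) = Q*(2 - 4) = Q*(-2) = -2*Q)
j(-167, 26)/71805 = -2*(-167)/71805 = 334*(1/71805) = 334/71805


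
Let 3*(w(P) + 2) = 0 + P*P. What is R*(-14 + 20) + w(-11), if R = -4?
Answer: 43/3 ≈ 14.333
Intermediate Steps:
w(P) = -2 + P²/3 (w(P) = -2 + (0 + P*P)/3 = -2 + (0 + P²)/3 = -2 + P²/3)
R*(-14 + 20) + w(-11) = -4*(-14 + 20) + (-2 + (⅓)*(-11)²) = -4*6 + (-2 + (⅓)*121) = -24 + (-2 + 121/3) = -24 + 115/3 = 43/3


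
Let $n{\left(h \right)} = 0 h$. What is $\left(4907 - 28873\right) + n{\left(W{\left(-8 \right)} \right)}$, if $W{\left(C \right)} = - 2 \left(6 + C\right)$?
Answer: $-23966$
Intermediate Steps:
$W{\left(C \right)} = -12 - 2 C$
$n{\left(h \right)} = 0$
$\left(4907 - 28873\right) + n{\left(W{\left(-8 \right)} \right)} = \left(4907 - 28873\right) + 0 = -23966 + 0 = -23966$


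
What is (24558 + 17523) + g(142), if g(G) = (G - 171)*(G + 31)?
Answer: 37064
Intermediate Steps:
g(G) = (-171 + G)*(31 + G)
(24558 + 17523) + g(142) = (24558 + 17523) + (-5301 + 142² - 140*142) = 42081 + (-5301 + 20164 - 19880) = 42081 - 5017 = 37064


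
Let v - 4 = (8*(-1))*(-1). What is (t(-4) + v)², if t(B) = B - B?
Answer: 144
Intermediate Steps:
t(B) = 0
v = 12 (v = 4 + (8*(-1))*(-1) = 4 - 8*(-1) = 4 + 8 = 12)
(t(-4) + v)² = (0 + 12)² = 12² = 144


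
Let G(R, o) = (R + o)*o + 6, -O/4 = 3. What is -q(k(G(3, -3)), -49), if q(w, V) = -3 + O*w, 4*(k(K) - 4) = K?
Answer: 69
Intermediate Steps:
O = -12 (O = -4*3 = -12)
G(R, o) = 6 + o*(R + o) (G(R, o) = o*(R + o) + 6 = 6 + o*(R + o))
k(K) = 4 + K/4
q(w, V) = -3 - 12*w
-q(k(G(3, -3)), -49) = -(-3 - 12*(4 + (6 + (-3)² + 3*(-3))/4)) = -(-3 - 12*(4 + (6 + 9 - 9)/4)) = -(-3 - 12*(4 + (¼)*6)) = -(-3 - 12*(4 + 3/2)) = -(-3 - 12*11/2) = -(-3 - 66) = -1*(-69) = 69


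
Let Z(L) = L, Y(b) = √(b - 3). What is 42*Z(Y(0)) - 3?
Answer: -3 + 42*I*√3 ≈ -3.0 + 72.746*I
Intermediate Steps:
Y(b) = √(-3 + b)
42*Z(Y(0)) - 3 = 42*√(-3 + 0) - 3 = 42*√(-3) - 3 = 42*(I*√3) - 3 = 42*I*√3 - 3 = -3 + 42*I*√3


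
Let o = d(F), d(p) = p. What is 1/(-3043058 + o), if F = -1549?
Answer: -1/3044607 ≈ -3.2845e-7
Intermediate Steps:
o = -1549
1/(-3043058 + o) = 1/(-3043058 - 1549) = 1/(-3044607) = -1/3044607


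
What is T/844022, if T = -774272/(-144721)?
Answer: 387136/61073853931 ≈ 6.3388e-6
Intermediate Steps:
T = 774272/144721 (T = -774272*(-1/144721) = 774272/144721 ≈ 5.3501)
T/844022 = (774272/144721)/844022 = (774272/144721)*(1/844022) = 387136/61073853931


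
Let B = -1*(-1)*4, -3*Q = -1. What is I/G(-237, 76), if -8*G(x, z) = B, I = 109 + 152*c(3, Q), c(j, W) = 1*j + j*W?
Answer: -1434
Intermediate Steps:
Q = ⅓ (Q = -⅓*(-1) = ⅓ ≈ 0.33333)
c(j, W) = j + W*j
I = 717 (I = 109 + 152*(3*(1 + ⅓)) = 109 + 152*(3*(4/3)) = 109 + 152*4 = 109 + 608 = 717)
B = 4 (B = 1*4 = 4)
G(x, z) = -½ (G(x, z) = -⅛*4 = -½)
I/G(-237, 76) = 717/(-½) = 717*(-2) = -1434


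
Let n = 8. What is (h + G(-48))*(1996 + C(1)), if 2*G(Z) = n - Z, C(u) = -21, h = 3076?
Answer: 6130400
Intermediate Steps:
G(Z) = 4 - Z/2 (G(Z) = (8 - Z)/2 = 4 - Z/2)
(h + G(-48))*(1996 + C(1)) = (3076 + (4 - ½*(-48)))*(1996 - 21) = (3076 + (4 + 24))*1975 = (3076 + 28)*1975 = 3104*1975 = 6130400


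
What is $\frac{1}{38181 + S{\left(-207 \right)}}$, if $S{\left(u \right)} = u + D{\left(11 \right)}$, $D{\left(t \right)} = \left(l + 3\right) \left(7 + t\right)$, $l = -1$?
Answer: $\frac{1}{38010} \approx 2.6309 \cdot 10^{-5}$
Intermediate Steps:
$D{\left(t \right)} = 14 + 2 t$ ($D{\left(t \right)} = \left(-1 + 3\right) \left(7 + t\right) = 2 \left(7 + t\right) = 14 + 2 t$)
$S{\left(u \right)} = 36 + u$ ($S{\left(u \right)} = u + \left(14 + 2 \cdot 11\right) = u + \left(14 + 22\right) = u + 36 = 36 + u$)
$\frac{1}{38181 + S{\left(-207 \right)}} = \frac{1}{38181 + \left(36 - 207\right)} = \frac{1}{38181 - 171} = \frac{1}{38010}$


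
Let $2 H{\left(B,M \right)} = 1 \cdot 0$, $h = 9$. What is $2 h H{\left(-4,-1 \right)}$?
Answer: $0$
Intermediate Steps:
$H{\left(B,M \right)} = 0$ ($H{\left(B,M \right)} = \frac{1 \cdot 0}{2} = \frac{1}{2} \cdot 0 = 0$)
$2 h H{\left(-4,-1 \right)} = 2 \cdot 9 \cdot 0 = 18 \cdot 0 = 0$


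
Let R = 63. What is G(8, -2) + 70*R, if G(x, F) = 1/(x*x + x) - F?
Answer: 317665/72 ≈ 4412.0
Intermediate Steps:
G(x, F) = 1/(x + x²) - F (G(x, F) = 1/(x² + x) - F = 1/(x + x²) - F)
G(8, -2) + 70*R = (1 - 1*(-2)*8 - 1*(-2)*8²)/(8*(1 + 8)) + 70*63 = (⅛)*(1 + 16 - 1*(-2)*64)/9 + 4410 = (⅛)*(⅑)*(1 + 16 + 128) + 4410 = (⅛)*(⅑)*145 + 4410 = 145/72 + 4410 = 317665/72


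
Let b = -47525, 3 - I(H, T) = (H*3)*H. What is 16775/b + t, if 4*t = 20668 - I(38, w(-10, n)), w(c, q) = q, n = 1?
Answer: 47516613/7604 ≈ 6248.9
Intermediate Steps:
I(H, T) = 3 - 3*H² (I(H, T) = 3 - H*3*H = 3 - 3*H*H = 3 - 3*H²)
t = 24997/4 (t = (20668 - (3 - 3*38²))/4 = (20668 - (3 - 3*1444))/4 = (20668 - (3 - 4332))/4 = (20668 - 1*(-4329))/4 = (20668 + 4329)/4 = (¼)*24997 = 24997/4 ≈ 6249.3)
16775/b + t = 16775/(-47525) + 24997/4 = 16775*(-1/47525) + 24997/4 = -671/1901 + 24997/4 = 47516613/7604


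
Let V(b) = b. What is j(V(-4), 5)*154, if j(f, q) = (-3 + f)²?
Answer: 7546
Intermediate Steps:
j(V(-4), 5)*154 = (-3 - 4)²*154 = (-7)²*154 = 49*154 = 7546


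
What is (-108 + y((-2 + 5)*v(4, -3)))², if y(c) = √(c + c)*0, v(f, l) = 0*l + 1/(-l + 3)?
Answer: 11664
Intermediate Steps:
v(f, l) = 1/(3 - l) (v(f, l) = 0 + 1/(3 - l) = 1/(3 - l))
y(c) = 0 (y(c) = √(2*c)*0 = (√2*√c)*0 = 0)
(-108 + y((-2 + 5)*v(4, -3)))² = (-108 + 0)² = (-108)² = 11664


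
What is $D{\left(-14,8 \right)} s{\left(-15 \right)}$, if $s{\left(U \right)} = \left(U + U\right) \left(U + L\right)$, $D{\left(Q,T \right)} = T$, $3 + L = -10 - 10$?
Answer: $9120$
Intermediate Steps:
$L = -23$ ($L = -3 - 20 = -23$)
$s{\left(U \right)} = 2 U \left(-23 + U\right)$ ($s{\left(U \right)} = \left(U + U\right) \left(U - 23\right) = 2 U \left(-23 + U\right)$)
$D{\left(-14,8 \right)} s{\left(-15 \right)} = 8 \cdot 2 \left(-15\right) \left(-23 - 15\right) = 8 \cdot 2 \left(-15\right) \left(-38\right) = 8 \cdot 1140 = 9120$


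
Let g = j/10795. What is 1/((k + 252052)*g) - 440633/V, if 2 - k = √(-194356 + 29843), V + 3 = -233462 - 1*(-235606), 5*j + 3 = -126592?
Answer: -708780701367016025813/3443907898760179991 - 10795*I*√164513/1608551097038851 ≈ -205.81 - 2.722e-9*I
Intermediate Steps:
j = -25319 (j = -⅗ + (⅕)*(-126592) = -⅗ - 126592/5 = -25319)
V = 2141 (V = -3 + (-233462 - 1*(-235606)) = -3 + (-233462 + 235606) = -3 + 2144 = 2141)
g = -25319/10795 ≈ -2.3454
k = 2 - I*√164513 (k = 2 - √(-194356 + 29843) = 2 - √(-164513) = 2 - I*√164513 ≈ 2.0 - 405.6*I)
1/((k + 252052)*g) - 440633/V = 1/(((2 - I*√164513) + 252052)*(-25319/10795)) - 440633/2141 = -10795/25319/(252054 - I*√164513) - 440633*1/2141 = -10795/(25319*(252054 - I*√164513)) - 440633/2141 = -440633/2141 - 10795/(25319*(252054 - I*√164513))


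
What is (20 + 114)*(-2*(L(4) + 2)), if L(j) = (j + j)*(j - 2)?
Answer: -4824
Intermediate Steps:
L(j) = 2*j*(-2 + j) (L(j) = (2*j)*(-2 + j) = 2*j*(-2 + j))
(20 + 114)*(-2*(L(4) + 2)) = (20 + 114)*(-2*(2*4*(-2 + 4) + 2)) = 134*(-2*(2*4*2 + 2)) = 134*(-2*(16 + 2)) = 134*(-2*18) = 134*(-36) = -4824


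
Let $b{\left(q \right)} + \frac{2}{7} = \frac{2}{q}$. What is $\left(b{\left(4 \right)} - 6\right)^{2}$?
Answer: $\frac{6561}{196} \approx 33.474$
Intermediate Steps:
$b{\left(q \right)} = - \frac{2}{7} + \frac{2}{q}$
$\left(b{\left(4 \right)} - 6\right)^{2} = \left(\left(- \frac{2}{7} + \frac{2}{4}\right) - 6\right)^{2} = \left(\left(- \frac{2}{7} + 2 \cdot \frac{1}{4}\right) - 6\right)^{2} = \left(\left(- \frac{2}{7} + \frac{1}{2}\right) - 6\right)^{2} = \left(\frac{3}{14} - 6\right)^{2} = \left(- \frac{81}{14}\right)^{2} = \frac{6561}{196}$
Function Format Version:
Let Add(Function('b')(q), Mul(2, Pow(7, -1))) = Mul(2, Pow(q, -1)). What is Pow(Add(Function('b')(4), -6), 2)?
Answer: Rational(6561, 196) ≈ 33.474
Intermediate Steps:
Function('b')(q) = Add(Rational(-2, 7), Mul(2, Pow(q, -1)))
Pow(Add(Function('b')(4), -6), 2) = Pow(Add(Add(Rational(-2, 7), Mul(2, Pow(4, -1))), -6), 2) = Pow(Add(Add(Rational(-2, 7), Mul(2, Rational(1, 4))), -6), 2) = Pow(Add(Add(Rational(-2, 7), Rational(1, 2)), -6), 2) = Pow(Add(Rational(3, 14), -6), 2) = Pow(Rational(-81, 14), 2) = Rational(6561, 196)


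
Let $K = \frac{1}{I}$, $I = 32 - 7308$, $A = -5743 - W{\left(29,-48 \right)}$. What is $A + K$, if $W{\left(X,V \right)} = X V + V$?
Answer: $- \frac{31308629}{7276} \approx -4303.0$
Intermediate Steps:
$W{\left(X,V \right)} = V + V X$ ($W{\left(X,V \right)} = V X + V = V + V X$)
$A = -4303$ ($A = -5743 - - 48 \left(1 + 29\right) = -5743 - \left(-48\right) 30 = -5743 - -1440 = -5743 + 1440 = -4303$)
$I = -7276$ ($I = 32 - 7308 = -7276$)
$K = - \frac{1}{7276}$ ($K = \frac{1}{-7276} = - \frac{1}{7276} \approx -0.00013744$)
$A + K = -4303 - \frac{1}{7276} = - \frac{31308629}{7276}$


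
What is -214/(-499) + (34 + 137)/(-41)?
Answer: -76555/20459 ≈ -3.7419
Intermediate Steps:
-214/(-499) + (34 + 137)/(-41) = -214*(-1/499) + 171*(-1/41) = 214/499 - 171/41 = -76555/20459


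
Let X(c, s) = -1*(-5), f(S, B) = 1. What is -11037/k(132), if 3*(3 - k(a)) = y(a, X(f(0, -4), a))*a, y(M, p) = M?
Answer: 3679/1935 ≈ 1.9013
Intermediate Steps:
X(c, s) = 5
k(a) = 3 - a**2/3 (k(a) = 3 - a*a/3 = 3 - a**2/3)
-11037/k(132) = -11037/(3 - 1/3*132**2) = -11037/(3 - 1/3*17424) = -11037/(3 - 5808) = -11037/(-5805) = -11037*(-1/5805) = 3679/1935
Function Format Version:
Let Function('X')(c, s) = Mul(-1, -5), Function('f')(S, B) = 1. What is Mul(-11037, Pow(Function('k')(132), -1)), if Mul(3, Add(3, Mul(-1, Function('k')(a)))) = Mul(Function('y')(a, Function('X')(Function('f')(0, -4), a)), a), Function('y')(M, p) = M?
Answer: Rational(3679, 1935) ≈ 1.9013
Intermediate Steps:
Function('X')(c, s) = 5
Function('k')(a) = Add(3, Mul(Rational(-1, 3), Pow(a, 2))) (Function('k')(a) = Add(3, Mul(Rational(-1, 3), Mul(a, a))) = Add(3, Mul(Rational(-1, 3), Pow(a, 2))))
Mul(-11037, Pow(Function('k')(132), -1)) = Mul(-11037, Pow(Add(3, Mul(Rational(-1, 3), Pow(132, 2))), -1)) = Mul(-11037, Pow(Add(3, Mul(Rational(-1, 3), 17424)), -1)) = Mul(-11037, Pow(Add(3, -5808), -1)) = Mul(-11037, Pow(-5805, -1)) = Mul(-11037, Rational(-1, 5805)) = Rational(3679, 1935)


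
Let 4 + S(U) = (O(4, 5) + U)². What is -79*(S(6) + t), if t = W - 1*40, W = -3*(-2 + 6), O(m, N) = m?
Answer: -3476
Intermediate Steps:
W = -12 (W = -3*4 = -12)
S(U) = -4 + (4 + U)²
t = -52 (t = -12 - 1*40 = -12 - 40 = -52)
-79*(S(6) + t) = -79*((-4 + (4 + 6)²) - 52) = -79*((-4 + 10²) - 52) = -79*((-4 + 100) - 52) = -79*(96 - 52) = -79*44 = -3476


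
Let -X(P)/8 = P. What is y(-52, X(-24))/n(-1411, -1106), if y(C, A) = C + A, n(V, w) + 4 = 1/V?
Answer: -39508/1129 ≈ -34.994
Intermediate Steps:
n(V, w) = -4 + 1/V
X(P) = -8*P
y(C, A) = A + C
y(-52, X(-24))/n(-1411, -1106) = (-8*(-24) - 52)/(-4 + 1/(-1411)) = (192 - 52)/(-4 - 1/1411) = 140/(-5645/1411) = 140*(-1411/5645) = -39508/1129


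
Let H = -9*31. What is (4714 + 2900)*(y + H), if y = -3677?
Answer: -30120984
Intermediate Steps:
H = -279
(4714 + 2900)*(y + H) = (4714 + 2900)*(-3677 - 279) = 7614*(-3956) = -30120984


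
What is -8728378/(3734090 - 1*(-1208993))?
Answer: -8728378/4943083 ≈ -1.7658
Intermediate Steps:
-8728378/(3734090 - 1*(-1208993)) = -8728378/(3734090 + 1208993) = -8728378/4943083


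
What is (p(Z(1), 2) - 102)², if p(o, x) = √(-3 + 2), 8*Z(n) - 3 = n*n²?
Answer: (102 - I)² ≈ 10403.0 - 204.0*I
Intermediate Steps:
Z(n) = 3/8 + n³/8 (Z(n) = 3/8 + (n*n²)/8 = 3/8 + n³/8)
p(o, x) = I (p(o, x) = √(-1) = I)
(p(Z(1), 2) - 102)² = (I - 102)² = (-102 + I)²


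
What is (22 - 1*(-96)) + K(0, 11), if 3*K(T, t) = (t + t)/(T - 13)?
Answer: 4580/39 ≈ 117.44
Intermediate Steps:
K(T, t) = 2*t/(3*(-13 + T)) (K(T, t) = ((t + t)/(T - 13))/3 = ((2*t)/(-13 + T))/3 = (2*t/(-13 + T))/3 = 2*t/(3*(-13 + T)))
(22 - 1*(-96)) + K(0, 11) = (22 - 1*(-96)) + (2/3)*11/(-13 + 0) = (22 + 96) + (2/3)*11/(-13) = 118 + (2/3)*11*(-1/13) = 118 - 22/39 = 4580/39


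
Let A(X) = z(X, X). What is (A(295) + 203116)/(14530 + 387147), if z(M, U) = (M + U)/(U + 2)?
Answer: 60326042/119298069 ≈ 0.50568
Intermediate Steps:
z(M, U) = (M + U)/(2 + U)
A(X) = 2*X/(2 + X) (A(X) = (X + X)/(2 + X) = (2*X)/(2 + X) = 2*X/(2 + X))
(A(295) + 203116)/(14530 + 387147) = (2*295/(2 + 295) + 203116)/(14530 + 387147) = (2*295/297 + 203116)/401677 = (2*295*(1/297) + 203116)*(1/401677) = (590/297 + 203116)*(1/401677) = (60326042/297)*(1/401677) = 60326042/119298069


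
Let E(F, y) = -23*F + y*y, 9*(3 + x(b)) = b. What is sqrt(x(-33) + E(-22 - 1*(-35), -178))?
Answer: sqrt(282405)/3 ≈ 177.14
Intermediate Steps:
x(b) = -3 + b/9
E(F, y) = y**2 - 23*F (E(F, y) = -23*F + y**2 = y**2 - 23*F)
sqrt(x(-33) + E(-22 - 1*(-35), -178)) = sqrt((-3 + (1/9)*(-33)) + ((-178)**2 - 23*(-22 - 1*(-35)))) = sqrt((-3 - 11/3) + (31684 - 23*(-22 + 35))) = sqrt(-20/3 + (31684 - 23*13)) = sqrt(-20/3 + (31684 - 299)) = sqrt(-20/3 + 31385) = sqrt(94135/3) = sqrt(282405)/3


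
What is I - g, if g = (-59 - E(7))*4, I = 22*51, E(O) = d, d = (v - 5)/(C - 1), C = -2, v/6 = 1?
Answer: 4070/3 ≈ 1356.7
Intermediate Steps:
v = 6 (v = 6*1 = 6)
d = -⅓ (d = (6 - 5)/(-2 - 1) = 1/(-3) = 1*(-⅓) = -⅓ ≈ -0.33333)
E(O) = -⅓
I = 1122
g = -704/3 (g = (-59 - 1*(-⅓))*4 = (-59 + ⅓)*4 = -176/3*4 = -704/3 ≈ -234.67)
I - g = 1122 - 1*(-704/3) = 1122 + 704/3 = 4070/3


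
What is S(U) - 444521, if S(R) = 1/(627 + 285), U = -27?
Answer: -405403151/912 ≈ -4.4452e+5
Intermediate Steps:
S(R) = 1/912
S(U) - 444521 = 1/912 - 444521 = -405403151/912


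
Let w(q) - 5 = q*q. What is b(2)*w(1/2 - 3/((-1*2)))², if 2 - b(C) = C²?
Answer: -162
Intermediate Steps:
w(q) = 5 + q² (w(q) = 5 + q*q = 5 + q²)
b(C) = 2 - C²
b(2)*w(1/2 - 3/((-1*2)))² = (2 - 1*2²)*(5 + (1/2 - 3/((-1*2)))²)² = (2 - 1*4)*(5 + (1*(½) - 3/(-2))²)² = (2 - 4)*(5 + (½ - 3*(-½))²)² = -2*(5 + (½ + 3/2)²)² = -2*(5 + 2²)² = -2*(5 + 4)² = -2*9² = -2*81 = -162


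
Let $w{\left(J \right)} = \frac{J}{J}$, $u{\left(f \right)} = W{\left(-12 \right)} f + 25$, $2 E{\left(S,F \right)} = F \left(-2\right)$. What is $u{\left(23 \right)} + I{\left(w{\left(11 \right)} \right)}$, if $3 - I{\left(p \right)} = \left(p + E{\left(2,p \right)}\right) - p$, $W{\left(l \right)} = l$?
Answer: $-247$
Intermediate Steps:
$E{\left(S,F \right)} = - F$ ($E{\left(S,F \right)} = \frac{F \left(-2\right)}{2} = \frac{\left(-2\right) F}{2} = - F$)
$u{\left(f \right)} = 25 - 12 f$ ($u{\left(f \right)} = - 12 f + 25 = 25 - 12 f$)
$w{\left(J \right)} = 1$
$I{\left(p \right)} = 3 + p$ ($I{\left(p \right)} = 3 - \left(\left(p - p\right) - p\right) = 3 - \left(0 - p\right) = 3 - - p = 3 + p$)
$u{\left(23 \right)} + I{\left(w{\left(11 \right)} \right)} = \left(25 - 276\right) + \left(3 + 1\right) = \left(25 - 276\right) + 4 = -251 + 4 = -247$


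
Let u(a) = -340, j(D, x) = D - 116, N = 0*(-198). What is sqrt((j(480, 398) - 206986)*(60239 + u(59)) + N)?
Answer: 3*I*sqrt(1375161242) ≈ 1.1125e+5*I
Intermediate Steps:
N = 0
j(D, x) = -116 + D
sqrt((j(480, 398) - 206986)*(60239 + u(59)) + N) = sqrt(((-116 + 480) - 206986)*(60239 - 340) + 0) = sqrt((364 - 206986)*59899 + 0) = sqrt(-206622*59899 + 0) = sqrt(-12376451178 + 0) = sqrt(-12376451178) = 3*I*sqrt(1375161242)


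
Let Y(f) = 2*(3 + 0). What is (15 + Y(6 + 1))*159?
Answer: 3339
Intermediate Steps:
Y(f) = 6 (Y(f) = 2*3 = 6)
(15 + Y(6 + 1))*159 = (15 + 6)*159 = 21*159 = 3339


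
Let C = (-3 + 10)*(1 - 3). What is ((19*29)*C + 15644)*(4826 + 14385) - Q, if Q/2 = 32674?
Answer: 152277882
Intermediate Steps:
Q = 65348 (Q = 2*32674 = 65348)
C = -14 (C = 7*(-2) = -14)
((19*29)*C + 15644)*(4826 + 14385) - Q = ((19*29)*(-14) + 15644)*(4826 + 14385) - 1*65348 = (551*(-14) + 15644)*19211 - 65348 = (-7714 + 15644)*19211 - 65348 = 7930*19211 - 65348 = 152343230 - 65348 = 152277882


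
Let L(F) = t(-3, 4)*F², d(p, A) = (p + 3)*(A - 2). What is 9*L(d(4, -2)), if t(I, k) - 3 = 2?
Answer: 35280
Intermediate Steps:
t(I, k) = 5 (t(I, k) = 3 + 2 = 5)
d(p, A) = (-2 + A)*(3 + p) (d(p, A) = (3 + p)*(-2 + A) = (-2 + A)*(3 + p))
L(F) = 5*F²
9*L(d(4, -2)) = 9*(5*(-6 - 2*4 + 3*(-2) - 2*4)²) = 9*(5*(-6 - 8 - 6 - 8)²) = 9*(5*(-28)²) = 9*(5*784) = 9*3920 = 35280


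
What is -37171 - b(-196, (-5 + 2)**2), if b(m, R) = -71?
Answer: -37100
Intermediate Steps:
-37171 - b(-196, (-5 + 2)**2) = -37171 - 1*(-71) = -37171 + 71 = -37100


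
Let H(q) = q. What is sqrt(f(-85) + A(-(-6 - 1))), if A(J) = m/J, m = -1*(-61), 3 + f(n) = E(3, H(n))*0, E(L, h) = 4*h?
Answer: 2*sqrt(70)/7 ≈ 2.3905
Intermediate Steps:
f(n) = -3 (f(n) = -3 + (4*n)*0 = -3 + 0 = -3)
m = 61
A(J) = 61/J
sqrt(f(-85) + A(-(-6 - 1))) = sqrt(-3 + 61/((-(-6 - 1)))) = sqrt(-3 + 61/((-1*(-7)))) = sqrt(-3 + 61/7) = sqrt(40/7) = 2*sqrt(70)/7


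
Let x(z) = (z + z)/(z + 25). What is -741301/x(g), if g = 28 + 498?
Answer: -408456851/1052 ≈ -3.8827e+5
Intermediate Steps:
g = 526
x(z) = 2*z/(25 + z) (x(z) = (2*z)/(25 + z) = 2*z/(25 + z))
-741301/x(g) = -741301/(2*526/(25 + 526)) = -741301/(2*526/551) = -741301/(2*526*(1/551)) = -741301/1052/551 = -741301*551/1052 = -408456851/1052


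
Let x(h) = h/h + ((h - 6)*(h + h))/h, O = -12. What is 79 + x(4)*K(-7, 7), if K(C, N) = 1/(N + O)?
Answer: 398/5 ≈ 79.600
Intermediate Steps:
K(C, N) = 1/(-12 + N) (K(C, N) = 1/(N - 12) = 1/(-12 + N))
x(h) = -11 + 2*h (x(h) = 1 + ((-6 + h)*(2*h))/h = 1 + (2*h*(-6 + h))/h = 1 + (-12 + 2*h) = -11 + 2*h)
79 + x(4)*K(-7, 7) = 79 + (-11 + 2*4)/(-12 + 7) = 79 + (-11 + 8)/(-5) = 79 - 3*(-⅕) = 79 + ⅗ = 398/5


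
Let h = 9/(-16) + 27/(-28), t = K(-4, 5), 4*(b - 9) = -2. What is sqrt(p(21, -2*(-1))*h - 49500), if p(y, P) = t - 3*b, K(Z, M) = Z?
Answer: 3*I*sqrt(17232306)/56 ≈ 222.38*I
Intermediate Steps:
b = 17/2 (b = 9 + (1/4)*(-2) = 9 - 1/2 = 17/2 ≈ 8.5000)
t = -4
p(y, P) = -59/2 (p(y, P) = -4 - 3*17/2 = -4 - 51/2 = -59/2)
h = -171/112 (h = 9*(-1/16) + 27*(-1/28) = -9/16 - 27/28 = -171/112 ≈ -1.5268)
sqrt(p(21, -2*(-1))*h - 49500) = sqrt(-59/2*(-171/112) - 49500) = sqrt(10089/224 - 49500) = sqrt(-11077911/224) = 3*I*sqrt(17232306)/56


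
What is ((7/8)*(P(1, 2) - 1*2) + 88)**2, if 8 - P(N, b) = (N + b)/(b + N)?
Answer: 546121/64 ≈ 8533.1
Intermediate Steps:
P(N, b) = 7 (P(N, b) = 8 - (N + b)/(b + N) = 8 - (N + b)/(N + b) = 8 - 1*1 = 8 - 1 = 7)
((7/8)*(P(1, 2) - 1*2) + 88)**2 = ((7/8)*(7 - 1*2) + 88)**2 = ((7*(1/8))*(7 - 2) + 88)**2 = ((7/8)*5 + 88)**2 = (35/8 + 88)**2 = (739/8)**2 = 546121/64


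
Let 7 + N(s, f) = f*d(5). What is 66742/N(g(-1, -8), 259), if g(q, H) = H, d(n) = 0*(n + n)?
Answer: -66742/7 ≈ -9534.6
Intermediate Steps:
d(n) = 0 (d(n) = 0*(2*n) = 0)
N(s, f) = -7 (N(s, f) = -7 + f*0 = -7 + 0 = -7)
66742/N(g(-1, -8), 259) = 66742/(-7) = 66742*(-⅐) = -66742/7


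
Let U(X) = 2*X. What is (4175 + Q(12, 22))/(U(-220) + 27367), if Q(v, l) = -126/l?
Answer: 45862/296197 ≈ 0.15484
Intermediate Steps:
(4175 + Q(12, 22))/(U(-220) + 27367) = (4175 - 126/22)/(2*(-220) + 27367) = (4175 - 126*1/22)/(-440 + 27367) = (4175 - 63/11)/26927 = (45862/11)*(1/26927) = 45862/296197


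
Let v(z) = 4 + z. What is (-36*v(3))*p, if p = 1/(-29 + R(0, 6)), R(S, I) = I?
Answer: 252/23 ≈ 10.957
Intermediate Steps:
p = -1/23 (p = 1/(-29 + 6) = 1/(-23) = -1/23 ≈ -0.043478)
(-36*v(3))*p = -36*(4 + 3)*(-1/23) = -36*7*(-1/23) = -252*(-1/23) = 252/23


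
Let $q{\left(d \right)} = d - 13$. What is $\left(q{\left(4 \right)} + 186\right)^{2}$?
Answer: $31329$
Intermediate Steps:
$q{\left(d \right)} = -13 + d$
$\left(q{\left(4 \right)} + 186\right)^{2} = \left(\left(-13 + 4\right) + 186\right)^{2} = \left(-9 + 186\right)^{2} = 177^{2} = 31329$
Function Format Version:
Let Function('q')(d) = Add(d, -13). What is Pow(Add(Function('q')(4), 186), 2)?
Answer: 31329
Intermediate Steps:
Function('q')(d) = Add(-13, d)
Pow(Add(Function('q')(4), 186), 2) = Pow(Add(Add(-13, 4), 186), 2) = Pow(Add(-9, 186), 2) = Pow(177, 2) = 31329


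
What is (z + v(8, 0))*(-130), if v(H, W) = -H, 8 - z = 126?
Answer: 16380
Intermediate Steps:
z = -118 (z = 8 - 1*126 = 8 - 126 = -118)
(z + v(8, 0))*(-130) = (-118 - 1*8)*(-130) = (-118 - 8)*(-130) = -126*(-130) = 16380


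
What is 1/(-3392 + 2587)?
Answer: -1/805 ≈ -0.0012422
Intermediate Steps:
1/(-3392 + 2587) = 1/(-805) = -1/805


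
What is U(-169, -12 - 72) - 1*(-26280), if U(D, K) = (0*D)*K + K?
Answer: 26196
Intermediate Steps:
U(D, K) = K (U(D, K) = 0*K + K = 0 + K = K)
U(-169, -12 - 72) - 1*(-26280) = (-12 - 72) - 1*(-26280) = -84 + 26280 = 26196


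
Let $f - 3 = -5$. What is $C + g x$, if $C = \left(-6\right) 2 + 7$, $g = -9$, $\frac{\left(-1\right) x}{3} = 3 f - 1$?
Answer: $-194$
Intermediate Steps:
$f = -2$ ($f = 3 - 5 = -2$)
$x = 21$ ($x = - 3 \left(3 \left(-2\right) - 1\right) = - 3 \left(-6 - 1\right) = \left(-3\right) \left(-7\right) = 21$)
$C = -5$ ($C = -12 + 7 = -5$)
$C + g x = -5 - 189 = -194$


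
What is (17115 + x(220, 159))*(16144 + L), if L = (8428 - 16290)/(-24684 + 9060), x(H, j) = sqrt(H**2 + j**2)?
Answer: 102788500085/372 + 126120859*sqrt(73681)/7812 ≈ 2.8070e+8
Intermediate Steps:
L = 3931/7812 (L = -7862/(-15624) = -7862*(-1/15624) = 3931/7812 ≈ 0.50320)
(17115 + x(220, 159))*(16144 + L) = (17115 + sqrt(220**2 + 159**2))*(16144 + 3931/7812) = (17115 + sqrt(48400 + 25281))*(126120859/7812) = (17115 + sqrt(73681))*(126120859/7812) = 102788500085/372 + 126120859*sqrt(73681)/7812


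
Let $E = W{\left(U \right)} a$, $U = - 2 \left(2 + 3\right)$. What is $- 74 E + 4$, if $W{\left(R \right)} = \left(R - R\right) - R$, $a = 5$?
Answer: $-3696$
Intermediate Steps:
$U = -10$ ($U = \left(-2\right) 5 = -10$)
$W{\left(R \right)} = - R$ ($W{\left(R \right)} = 0 - R = - R$)
$E = 50$ ($E = \left(-1\right) \left(-10\right) 5 = 10 \cdot 5 = 50$)
$- 74 E + 4 = \left(-74\right) 50 + 4 = -3700 + 4 = -3696$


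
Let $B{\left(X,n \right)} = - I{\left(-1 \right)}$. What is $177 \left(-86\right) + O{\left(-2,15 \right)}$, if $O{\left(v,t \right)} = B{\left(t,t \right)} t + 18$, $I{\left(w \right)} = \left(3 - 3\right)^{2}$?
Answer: $-15204$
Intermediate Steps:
$I{\left(w \right)} = 0$ ($I{\left(w \right)} = 0^{2} = 0$)
$B{\left(X,n \right)} = 0$ ($B{\left(X,n \right)} = \left(-1\right) 0 = 0$)
$O{\left(v,t \right)} = 18$ ($O{\left(v,t \right)} = 0 t + 18 = 0 + 18 = 18$)
$177 \left(-86\right) + O{\left(-2,15 \right)} = 177 \left(-86\right) + 18 = -15222 + 18 = -15204$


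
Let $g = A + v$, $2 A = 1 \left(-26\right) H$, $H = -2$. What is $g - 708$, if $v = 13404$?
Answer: $12722$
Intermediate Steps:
$A = 26$ ($A = \frac{1 \left(-26\right) \left(-2\right)}{2} = \frac{\left(-26\right) \left(-2\right)}{2} = \frac{1}{2} \cdot 52 = 26$)
$g = 13430$ ($g = 26 + 13404 = 13430$)
$g - 708 = 13430 - 708 = 12722$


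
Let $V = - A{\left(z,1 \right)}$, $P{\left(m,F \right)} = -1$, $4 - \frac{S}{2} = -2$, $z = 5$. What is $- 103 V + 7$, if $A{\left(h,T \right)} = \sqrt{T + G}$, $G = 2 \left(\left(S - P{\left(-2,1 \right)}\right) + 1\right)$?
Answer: $7 + 103 \sqrt{29} \approx 561.67$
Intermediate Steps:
$S = 12$ ($S = 8 - -4 = 8 + 4 = 12$)
$G = 28$ ($G = 2 \left(\left(12 - -1\right) + 1\right) = 2 \left(\left(12 + 1\right) + 1\right) = 2 \left(13 + 1\right) = 2 \cdot 14 = 28$)
$A{\left(h,T \right)} = \sqrt{28 + T}$ ($A{\left(h,T \right)} = \sqrt{T + 28} = \sqrt{28 + T}$)
$V = - \sqrt{29}$ ($V = - \sqrt{28 + 1} = - \sqrt{29} \approx -5.3852$)
$- 103 V + 7 = - 103 \left(- \sqrt{29}\right) + 7 = 103 \sqrt{29} + 7 = 7 + 103 \sqrt{29}$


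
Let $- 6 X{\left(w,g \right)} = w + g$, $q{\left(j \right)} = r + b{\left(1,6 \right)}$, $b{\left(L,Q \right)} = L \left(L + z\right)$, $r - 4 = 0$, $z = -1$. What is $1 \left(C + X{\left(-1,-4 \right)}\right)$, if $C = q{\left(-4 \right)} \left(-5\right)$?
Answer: $- \frac{115}{6} \approx -19.167$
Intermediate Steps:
$r = 4$ ($r = 4 + 0 = 4$)
$b{\left(L,Q \right)} = L \left(-1 + L\right)$ ($b{\left(L,Q \right)} = L \left(L - 1\right) = L \left(-1 + L\right)$)
$q{\left(j \right)} = 4$ ($q{\left(j \right)} = 4 + 1 \left(-1 + 1\right) = 4 + 1 \cdot 0 = 4 + 0 = 4$)
$C = -20$ ($C = 4 \left(-5\right) = -20$)
$X{\left(w,g \right)} = - \frac{g}{6} - \frac{w}{6}$ ($X{\left(w,g \right)} = - \frac{w + g}{6} = - \frac{g + w}{6} = - \frac{g}{6} - \frac{w}{6}$)
$1 \left(C + X{\left(-1,-4 \right)}\right) = 1 \left(-20 - - \frac{5}{6}\right) = 1 \left(-20 + \left(\frac{2}{3} + \frac{1}{6}\right)\right) = 1 \left(-20 + \frac{5}{6}\right) = 1 \left(- \frac{115}{6}\right) = - \frac{115}{6}$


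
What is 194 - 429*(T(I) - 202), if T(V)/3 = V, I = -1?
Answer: 88139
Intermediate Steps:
T(V) = 3*V
194 - 429*(T(I) - 202) = 194 - 429*(3*(-1) - 202) = 194 - 429*(-3 - 202) = 194 - 429*(-205) = 194 + 87945 = 88139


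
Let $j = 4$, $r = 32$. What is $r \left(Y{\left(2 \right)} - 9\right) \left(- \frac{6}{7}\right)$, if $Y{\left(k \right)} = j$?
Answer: $\frac{960}{7} \approx 137.14$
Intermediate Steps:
$Y{\left(k \right)} = 4$
$r \left(Y{\left(2 \right)} - 9\right) \left(- \frac{6}{7}\right) = 32 \left(4 - 9\right) \left(- \frac{6}{7}\right) = 32 \left(- 5 \left(\left(-6\right) \frac{1}{7}\right)\right) = 32 \left(\left(-5\right) \left(- \frac{6}{7}\right)\right) = 32 \cdot \frac{30}{7} = \frac{960}{7}$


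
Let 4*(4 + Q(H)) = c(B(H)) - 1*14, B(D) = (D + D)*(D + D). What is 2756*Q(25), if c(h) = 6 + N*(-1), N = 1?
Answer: -17225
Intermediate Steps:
B(D) = 4*D² (B(D) = (2*D)*(2*D) = 4*D²)
c(h) = 5 (c(h) = 6 + 1*(-1) = 6 - 1 = 5)
Q(H) = -25/4 (Q(H) = -4 + (5 - 1*14)/4 = -4 + (5 - 14)/4 = -4 + (¼)*(-9) = -4 - 9/4 = -25/4)
2756*Q(25) = 2756*(-25/4) = -17225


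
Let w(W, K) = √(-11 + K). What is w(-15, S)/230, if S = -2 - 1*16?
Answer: I*√29/230 ≈ 0.023414*I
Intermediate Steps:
S = -18 (S = -2 - 16 = -18)
w(-15, S)/230 = √(-11 - 18)/230 = √(-29)*(1/230) = (I*√29)*(1/230) = I*√29/230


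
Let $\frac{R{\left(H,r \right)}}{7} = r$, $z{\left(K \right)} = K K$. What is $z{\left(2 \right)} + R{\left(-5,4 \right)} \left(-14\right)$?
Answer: $-388$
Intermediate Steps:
$z{\left(K \right)} = K^{2}$
$R{\left(H,r \right)} = 7 r$
$z{\left(2 \right)} + R{\left(-5,4 \right)} \left(-14\right) = 2^{2} + 7 \cdot 4 \left(-14\right) = 4 + 28 \left(-14\right) = 4 - 392 = -388$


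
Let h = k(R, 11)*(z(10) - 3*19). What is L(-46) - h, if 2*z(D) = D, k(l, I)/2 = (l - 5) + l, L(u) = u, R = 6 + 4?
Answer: 1514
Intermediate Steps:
R = 10
k(l, I) = -10 + 4*l (k(l, I) = 2*((l - 5) + l) = 2*((-5 + l) + l) = 2*(-5 + 2*l) = -10 + 4*l)
z(D) = D/2
h = -1560 (h = (-10 + 4*10)*((½)*10 - 3*19) = (-10 + 40)*(5 - 57) = 30*(-52) = -1560)
L(-46) - h = -46 - 1*(-1560) = -46 + 1560 = 1514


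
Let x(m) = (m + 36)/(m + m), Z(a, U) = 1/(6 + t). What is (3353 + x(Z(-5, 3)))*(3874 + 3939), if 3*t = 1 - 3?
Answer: 53901887/2 ≈ 2.6951e+7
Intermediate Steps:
t = -⅔ (t = (1 - 3)/3 = (⅓)*(-2) = -⅔ ≈ -0.66667)
Z(a, U) = 3/16 (Z(a, U) = 1/(6 - ⅔) = 1/(16/3) = 3/16)
x(m) = (36 + m)/(2*m) (x(m) = (36 + m)/((2*m)) = (36 + m)*(1/(2*m)) = (36 + m)/(2*m))
(3353 + x(Z(-5, 3)))*(3874 + 3939) = (3353 + (36 + 3/16)/(2*(3/16)))*(3874 + 3939) = (3353 + (½)*(16/3)*(579/16))*7813 = (3353 + 193/2)*7813 = (6899/2)*7813 = 53901887/2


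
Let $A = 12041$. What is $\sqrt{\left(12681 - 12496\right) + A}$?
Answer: $\sqrt{12226} \approx 110.57$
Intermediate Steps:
$\sqrt{\left(12681 - 12496\right) + A} = \sqrt{\left(12681 - 12496\right) + 12041} = \sqrt{185 + 12041} = \sqrt{12226}$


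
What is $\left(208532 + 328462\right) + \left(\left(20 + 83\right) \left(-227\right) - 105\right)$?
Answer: $513508$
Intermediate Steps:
$\left(208532 + 328462\right) + \left(\left(20 + 83\right) \left(-227\right) - 105\right) = 536994 + \left(103 \left(-227\right) - 105\right) = 536994 - 23486 = 513508$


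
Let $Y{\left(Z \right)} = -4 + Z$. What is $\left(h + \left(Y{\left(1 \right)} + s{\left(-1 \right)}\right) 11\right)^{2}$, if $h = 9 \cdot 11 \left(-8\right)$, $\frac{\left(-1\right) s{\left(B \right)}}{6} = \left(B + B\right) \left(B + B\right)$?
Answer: $1185921$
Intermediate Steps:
$s{\left(B \right)} = - 24 B^{2}$ ($s{\left(B \right)} = - 6 \left(B + B\right) \left(B + B\right) = - 6 \cdot 2 B 2 B = - 6 \cdot 4 B^{2} = - 24 B^{2}$)
$h = -792$ ($h = 99 \left(-8\right) = -792$)
$\left(h + \left(Y{\left(1 \right)} + s{\left(-1 \right)}\right) 11\right)^{2} = \left(-792 + \left(\left(-4 + 1\right) - 24 \left(-1\right)^{2}\right) 11\right)^{2} = \left(-792 + \left(-3 - 24\right) 11\right)^{2} = \left(-792 - 297\right)^{2} = \left(-1089\right)^{2} = 1185921$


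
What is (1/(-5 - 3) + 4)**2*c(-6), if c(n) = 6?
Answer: 2883/32 ≈ 90.094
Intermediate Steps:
(1/(-5 - 3) + 4)**2*c(-6) = (1/(-5 - 3) + 4)**2*6 = (1/(-8) + 4)**2*6 = (-1/8 + 4)**2*6 = (31/8)**2*6 = (961/64)*6 = 2883/32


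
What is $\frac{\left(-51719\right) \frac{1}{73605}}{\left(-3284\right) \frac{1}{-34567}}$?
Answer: $- \frac{1787770673}{241718820} \approx -7.3961$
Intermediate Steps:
$\frac{\left(-51719\right) \frac{1}{73605}}{\left(-3284\right) \frac{1}{-34567}} = \frac{\left(-51719\right) \frac{1}{73605}}{\left(-3284\right) \left(- \frac{1}{34567}\right)} = - \frac{51719}{73605 \cdot \frac{3284}{34567}} = \left(- \frac{51719}{73605}\right) \frac{34567}{3284} = - \frac{1787770673}{241718820}$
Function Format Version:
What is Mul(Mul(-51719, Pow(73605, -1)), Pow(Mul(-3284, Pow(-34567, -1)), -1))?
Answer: Rational(-1787770673, 241718820) ≈ -7.3961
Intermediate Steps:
Mul(Mul(-51719, Pow(73605, -1)), Pow(Mul(-3284, Pow(-34567, -1)), -1)) = Mul(Mul(-51719, Rational(1, 73605)), Pow(Mul(-3284, Rational(-1, 34567)), -1)) = Mul(Rational(-51719, 73605), Pow(Rational(3284, 34567), -1)) = Mul(Rational(-51719, 73605), Rational(34567, 3284)) = Rational(-1787770673, 241718820)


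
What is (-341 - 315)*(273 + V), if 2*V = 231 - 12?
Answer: -250920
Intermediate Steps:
V = 219/2 (V = (231 - 12)/2 = (1/2)*219 = 219/2 ≈ 109.50)
(-341 - 315)*(273 + V) = (-341 - 315)*(273 + 219/2) = -656*765/2 = -250920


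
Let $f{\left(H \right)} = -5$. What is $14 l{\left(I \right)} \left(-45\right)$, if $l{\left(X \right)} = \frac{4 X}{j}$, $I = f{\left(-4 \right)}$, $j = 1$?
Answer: $12600$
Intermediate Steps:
$I = -5$
$l{\left(X \right)} = 4 X$ ($l{\left(X \right)} = \frac{4 X}{1} = 4 X 1 = 4 X$)
$14 l{\left(I \right)} \left(-45\right) = 14 \cdot 4 \left(-5\right) \left(-45\right) = 14 \left(-20\right) \left(-45\right) = \left(-280\right) \left(-45\right) = 12600$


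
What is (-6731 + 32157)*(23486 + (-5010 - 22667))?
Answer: -106560366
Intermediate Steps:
(-6731 + 32157)*(23486 + (-5010 - 22667)) = 25426*(23486 - 27677) = 25426*(-4191) = -106560366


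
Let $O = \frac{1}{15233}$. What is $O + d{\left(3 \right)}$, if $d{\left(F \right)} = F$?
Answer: $\frac{45700}{15233} \approx 3.0001$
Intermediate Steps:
$O = \frac{1}{15233} \approx 6.5647 \cdot 10^{-5}$
$O + d{\left(3 \right)} = \frac{1}{15233} + 3 = \frac{45700}{15233}$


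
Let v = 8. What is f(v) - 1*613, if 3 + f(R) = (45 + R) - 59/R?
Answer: -4563/8 ≈ -570.38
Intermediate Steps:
f(R) = 42 + R - 59/R (f(R) = -3 + ((45 + R) - 59/R) = -3 + (45 + R - 59/R) = 42 + R - 59/R)
f(v) - 1*613 = (42 + 8 - 59/8) - 1*613 = (42 + 8 - 59*1/8) - 613 = (42 + 8 - 59/8) - 613 = 341/8 - 613 = -4563/8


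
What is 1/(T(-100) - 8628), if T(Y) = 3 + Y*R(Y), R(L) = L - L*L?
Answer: 1/1001375 ≈ 9.9863e-7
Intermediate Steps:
R(L) = L - L**2
T(Y) = 3 + Y**2*(1 - Y) (T(Y) = 3 + Y*(Y*(1 - Y)) = 3 + Y**2*(1 - Y))
1/(T(-100) - 8628) = 1/((3 + (-100)**2*(1 - 1*(-100))) - 8628) = 1/((3 + 10000*(1 + 100)) - 8628) = 1/((3 + 10000*101) - 8628) = 1/((3 + 1010000) - 8628) = 1/(1010003 - 8628) = 1/1001375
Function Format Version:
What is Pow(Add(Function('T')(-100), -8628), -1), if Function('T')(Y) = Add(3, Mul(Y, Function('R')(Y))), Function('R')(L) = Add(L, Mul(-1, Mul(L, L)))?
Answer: Rational(1, 1001375) ≈ 9.9863e-7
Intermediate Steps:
Function('R')(L) = Add(L, Mul(-1, Pow(L, 2)))
Function('T')(Y) = Add(3, Mul(Pow(Y, 2), Add(1, Mul(-1, Y)))) (Function('T')(Y) = Add(3, Mul(Y, Mul(Y, Add(1, Mul(-1, Y))))) = Add(3, Mul(Pow(Y, 2), Add(1, Mul(-1, Y)))))
Pow(Add(Function('T')(-100), -8628), -1) = Pow(Add(Add(3, Mul(Pow(-100, 2), Add(1, Mul(-1, -100)))), -8628), -1) = Pow(Add(Add(3, Mul(10000, Add(1, 100))), -8628), -1) = Pow(Add(Add(3, Mul(10000, 101)), -8628), -1) = Pow(Add(Add(3, 1010000), -8628), -1) = Pow(Add(1010003, -8628), -1) = Pow(1001375, -1) = Rational(1, 1001375)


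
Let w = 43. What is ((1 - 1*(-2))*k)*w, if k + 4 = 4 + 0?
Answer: 0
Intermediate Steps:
k = 0 (k = -4 + (4 + 0) = -4 + 4 = 0)
((1 - 1*(-2))*k)*w = ((1 - 1*(-2))*0)*43 = ((1 + 2)*0)*43 = (3*0)*43 = 0*43 = 0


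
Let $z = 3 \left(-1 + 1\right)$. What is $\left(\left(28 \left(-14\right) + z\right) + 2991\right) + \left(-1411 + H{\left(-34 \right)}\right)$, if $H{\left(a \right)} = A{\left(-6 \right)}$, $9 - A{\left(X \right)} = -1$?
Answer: $1198$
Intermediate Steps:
$A{\left(X \right)} = 10$ ($A{\left(X \right)} = 9 - -1 = 9 + 1 = 10$)
$H{\left(a \right)} = 10$
$z = 0$ ($z = 3 \cdot 0 = 0$)
$\left(\left(28 \left(-14\right) + z\right) + 2991\right) + \left(-1411 + H{\left(-34 \right)}\right) = \left(\left(28 \left(-14\right) + 0\right) + 2991\right) + \left(-1411 + 10\right) = \left(\left(-392 + 0\right) + 2991\right) - 1401 = \left(-392 + 2991\right) - 1401 = 2599 - 1401 = 1198$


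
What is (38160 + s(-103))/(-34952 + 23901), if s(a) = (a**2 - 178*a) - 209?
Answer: -66894/11051 ≈ -6.0532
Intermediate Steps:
s(a) = -209 + a**2 - 178*a
(38160 + s(-103))/(-34952 + 23901) = (38160 + (-209 + (-103)**2 - 178*(-103)))/(-34952 + 23901) = (38160 + (-209 + 10609 + 18334))/(-11051) = (38160 + 28734)*(-1/11051) = 66894*(-1/11051) = -66894/11051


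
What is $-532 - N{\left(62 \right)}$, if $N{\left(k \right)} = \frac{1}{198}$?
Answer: $- \frac{105337}{198} \approx -532.0$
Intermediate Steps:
$N{\left(k \right)} = \frac{1}{198}$
$-532 - N{\left(62 \right)} = -532 - \frac{1}{198} = - \frac{105337}{198}$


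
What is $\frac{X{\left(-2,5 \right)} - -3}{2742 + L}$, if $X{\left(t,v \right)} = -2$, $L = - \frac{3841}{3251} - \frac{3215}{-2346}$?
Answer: $\frac{7626846}{20914252711} \approx 0.00036467$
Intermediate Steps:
$L = \frac{1440979}{7626846}$ ($L = \left(-3841\right) \frac{1}{3251} - - \frac{3215}{2346} = - \frac{3841}{3251} + \frac{3215}{2346} = \frac{1440979}{7626846} \approx 0.18894$)
$\frac{X{\left(-2,5 \right)} - -3}{2742 + L} = \frac{-2 - -3}{2742 + \frac{1440979}{7626846}} = \frac{-2 + 3}{\frac{20914252711}{7626846}} = 1 \cdot \frac{7626846}{20914252711} = \frac{7626846}{20914252711}$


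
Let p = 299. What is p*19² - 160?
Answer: 107779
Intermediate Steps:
p*19² - 160 = 299*19² - 160 = 299*361 - 160 = 107939 - 160 = 107779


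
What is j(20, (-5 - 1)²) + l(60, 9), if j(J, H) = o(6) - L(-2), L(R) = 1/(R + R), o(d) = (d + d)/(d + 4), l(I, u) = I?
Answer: 1229/20 ≈ 61.450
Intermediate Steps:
o(d) = 2*d/(4 + d) (o(d) = (2*d)/(4 + d) = 2*d/(4 + d))
L(R) = 1/(2*R)
j(J, H) = 29/20 (j(J, H) = 2*6/(4 + 6) - 1/(2*(-2)) = 2*6/10 - (-1)/(2*2) = 2*6*(⅒) - 1*(-¼) = 6/5 + ¼ = 29/20)
j(20, (-5 - 1)²) + l(60, 9) = 29/20 + 60 = 1229/20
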